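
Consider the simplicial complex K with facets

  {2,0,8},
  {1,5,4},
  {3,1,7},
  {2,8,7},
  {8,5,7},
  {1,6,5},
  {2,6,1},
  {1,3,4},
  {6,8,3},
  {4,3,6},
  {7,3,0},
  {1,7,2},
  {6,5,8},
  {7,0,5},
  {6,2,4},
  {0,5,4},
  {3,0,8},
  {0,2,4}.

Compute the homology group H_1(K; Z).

Order the vertices as 0 < 1 < 2 < 3 < 4 < 5 < 6 < 7 < 8. Listing each simplex with vertices in this order, K has dimension 2 with simplices:

  0-simplices (9): [0], [1], [2], [3], [4], [5], [6], [7], [8]
  1-simplices (27): (27 of them)
  2-simplices (18): [0,2,4], [0,2,8], [0,3,7], [0,3,8], [0,4,5], [0,5,7], [1,2,6], [1,2,7], [1,3,4], [1,3,7], [1,4,5], [1,5,6], [2,4,6], [2,7,8], [3,4,6], [3,6,8], [5,6,8], [5,7,8]

Hence C_0 ≅ Z^9, C_1 ≅ Z^27, C_2 ≅ Z^18.

The boundary map ∂_1: C_1 → C_0 sends each edge [p,q] (with p < q) to q − p.
This gives a 9×27 integer matrix of rank 8; reducing to Smith normal form yields diagonal entries (1,1,1,1,1,1,1,1).

∂_2: C_2 → C_1 acts by ∂[p,q,r] = [q,r] − [p,r] + [p,q]. For instance
  ∂[0,2,4] = [2,4] − [0,4] + [0,2],
  ∂[1,3,7] = [3,7] − [1,7] + [1,3].
The resulting 27×18 matrix has rank 18, and its Smith normal form has invariant factors (1,1,1,1,1,1,1,1,1,1,1,1,1,1,1,1,1,2).

Now H_k = ker ∂_k / im ∂_{k+1}, so:

  H_1: rank ker ∂_1 − rank ∂_2 = (27 − 8) − 18 = 1, and ∂_2 has invariant factor 2 > 1, so H_1 ≅ Z × Z/2.

(K is a triangulation of the Klein bottle.)

H_1 = Z × Z/2.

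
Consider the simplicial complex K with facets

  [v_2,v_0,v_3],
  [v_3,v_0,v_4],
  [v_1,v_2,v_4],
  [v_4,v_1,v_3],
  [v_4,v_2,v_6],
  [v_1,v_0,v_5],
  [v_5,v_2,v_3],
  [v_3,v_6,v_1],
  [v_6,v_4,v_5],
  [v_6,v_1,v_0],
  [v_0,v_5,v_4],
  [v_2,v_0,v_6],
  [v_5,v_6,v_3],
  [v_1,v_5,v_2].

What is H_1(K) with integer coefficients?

Fix the vertex order v_0 < v_1 < v_2 < v_3 < v_4 < v_5 < v_6 and write every simplex with vertices in increasing order. Then dim K = 2 and the simplices of K are:

  0-simplices (7): [v_0], [v_1], [v_2], [v_3], [v_4], [v_5], [v_6]
  1-simplices (21): (21 of them)
  2-simplices (14): (14 of them)

Hence C_0 ≅ Z^7, C_1 ≅ Z^21, C_2 ≅ Z^14.

Boundary ∂_1: C_1 → C_0 is given by ∂[p,q] = [q] − [p].
The 7×21 boundary matrix has rank 6 and Smith normal form diag(1,1,1,1,1,1).

The boundary map ∂_2: C_2 → C_1 sends each 2-simplex [p,q,r] to [q,r] − [p,r] + [p,q]. For instance
  ∂[v_0,v_2,v_6] = [v_2,v_6] − [v_0,v_6] + [v_0,v_2],
  ∂[v_1,v_3,v_4] = [v_3,v_4] − [v_1,v_4] + [v_1,v_3].
As a 21×14 matrix over Z this has rank 13, with invariant factors (1,1,1,1,1,1,1,1,1,1,1,1,1).

From H_k ≅ ker(∂_k) / im(∂_{k+1}) we obtain:

  H_1: rank ker ∂_1 − rank ∂_2 = (21 − 6) − 13 = 2, and the invariant factors of ∂_2 are all 1, so H_1 = Z^2.

(K is a triangulation of the torus T^2.)

H_1 = Z^2.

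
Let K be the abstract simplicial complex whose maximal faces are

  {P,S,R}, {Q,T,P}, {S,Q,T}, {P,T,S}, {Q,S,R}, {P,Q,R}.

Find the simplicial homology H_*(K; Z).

Order the vertices as P < Q < R < S < T. Listing each simplex with vertices in this order, K has dimension 2 with simplices:

  0-simplices (5): P, Q, R, S, T
  1-simplices (9): PQ, PR, PS, PT, QR, QS, QT, RS, ST
  2-simplices (6): PQR, PQT, PRS, PST, QRS, QST

giving chain groups C_0 ≅ Z^5, C_1 ≅ Z^9, C_2 ≅ Z^6.

The boundary map ∂_1: C_1 → C_0 sends each edge [p,q] (with p < q) to q − p. For instance
  ∂PQ = Q − P.
The resulting 5×9 matrix has rank 4, and its Smith normal form has invariant factors (1,1,1,1).

∂_2: C_2 → C_1 acts by ∂[p,q,r] = [q,r] − [p,r] + [p,q]. For instance
  ∂QST = ST − QT + QS,
  ∂PST = ST − PT + PS.
The resulting 9×6 matrix has rank 5, and its Smith normal form has invariant factors (1,1,1,1,1).

Reading off H_k = ker ∂_k / im ∂_{k+1}:

  H_0: rank C_0 − rank ∂_1 = 5 − 4 = 1, and the invariant factors of ∂_1 are all 1, so H_0 = Z.
  H_1: rank ker ∂_1 − rank ∂_2 = (9 − 4) − 5 = 0, and the invariant factors of ∂_2 are all 1, so H_1 = 0.
  H_2: rank ker ∂_2 − rank ∂_3 = (6 − 5) − 0 = 1, and there is no ∂_3, so H_2 = Z.

H_0 = Z,  H_1 = 0,  H_2 = Z.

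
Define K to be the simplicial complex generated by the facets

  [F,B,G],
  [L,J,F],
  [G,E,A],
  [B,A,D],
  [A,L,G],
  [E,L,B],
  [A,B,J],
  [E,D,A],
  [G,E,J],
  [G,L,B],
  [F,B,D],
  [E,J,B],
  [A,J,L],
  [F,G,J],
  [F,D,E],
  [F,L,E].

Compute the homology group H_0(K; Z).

H_0 = Z.

Take the total order A < B < D < E < F < G < J < L on the vertex set. Then K (dimension 2) consists of the simplices:

  0-simplices (8): A, B, D, E, F, G, J, L
  1-simplices (24): AB, AD, AE, AG, AJ, AL, BD, BE, BF, BG, BJ, BL, DE, DF, EF, EG, EJ, EL, FG, FJ, FL, GJ, GL, JL
  2-simplices (16): ABD, ABJ, ADE, AEG, AGL, AJL, BDF, BEJ, BEL, BFG, BGL, DEF, EFL, EGJ, FGJ, FJL

Hence C_0 ≅ Z^8, C_1 ≅ Z^24, C_2 ≅ Z^16.

The boundary map ∂_1: C_1 → C_0 is given by ∂[p,q] = [q] − [p]. For instance
  ∂JL = L − J.
The 8×24 boundary matrix has rank 7 and Smith normal form diag(1,1,1,1,1,1,1).

Boundary ∂_2: C_2 → C_1 maps a triangle to the signed sum of its edges. For instance
  ∂ADE = DE − AE + AD,
  ∂AGL = GL − AL + AG.
The 24×16 boundary matrix has rank 15 and Smith normal form diag(1,1,1,1,1,1,1,1,1,1,1,1,1,1,1).

From H_k ≅ ker(∂_k) / im(∂_{k+1}) we obtain:

  H_0: rank C_0 − rank ∂_1 = 8 − 7 = 1, and the invariant factors of ∂_1 are all 1, so H_0 ≅ Z.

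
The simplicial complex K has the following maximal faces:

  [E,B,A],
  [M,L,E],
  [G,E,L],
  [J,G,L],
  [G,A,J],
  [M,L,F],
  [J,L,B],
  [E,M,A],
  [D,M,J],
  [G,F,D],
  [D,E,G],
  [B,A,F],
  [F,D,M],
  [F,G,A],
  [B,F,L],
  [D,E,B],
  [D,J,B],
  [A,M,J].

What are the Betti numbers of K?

b_0 = 1, b_1 = 2, b_2 = 1.

Fix the vertex order A < B < D < E < F < G < J < L < M and write every simplex with vertices in increasing order. Then dim K = 2 and the simplices of K are:

  0-simplices (9): A, B, D, E, F, G, J, L, M
  1-simplices (27): AB, AE, AF, AG, AJ, AM, BD, BE, BF, BJ, BL, DE, DF, DG, DJ, DM, EG, EL, EM, FG, FL, FM, GJ, GL, JL, JM, LM
  2-simplices (18): ABE, ABF, AEM, AFG, AGJ, AJM, BDE, BDJ, BFL, BJL, DEG, DFG, DFM, DJM, EGL, ELM, FLM, GJL

so the chain groups are C_0 ≅ Z^9, C_1 ≅ Z^27, C_2 ≅ Z^18.

The boundary map ∂_1: C_1 → C_0 is given by ∂[p,q] = [q] − [p].
This gives a 9×27 integer matrix of rank 8; reducing to Smith normal form yields diagonal entries (1,1,1,1,1,1,1,1).

The boundary map ∂_2: C_2 → C_1 acts by ∂[p,q,r] = [q,r] − [p,r] + [p,q]. For instance
  ∂DFM = FM − DM + DF,
  ∂AFG = FG − AG + AF.
As a 27×18 matrix over Z this has rank 17, with invariant factors (1,1,1,1,1,1,1,1,1,1,1,1,1,1,1,1,1).

From H_k ≅ ker(∂_k) / im(∂_{k+1}) we obtain:

  H_0: rank C_0 − rank ∂_1 = 9 − 8 = 1, and the invariant factors of ∂_1 are all 1, so H_0 = Z.
  H_1: rank ker ∂_1 − rank ∂_2 = (27 − 8) − 17 = 2, and the invariant factors of ∂_2 are all 1, so H_1 = Z^2.
  H_2: rank ker ∂_2 − rank ∂_3 = (18 − 17) − 0 = 1, and there is no ∂_3, so H_2 = Z.

(K is a triangulation of the torus T^2.)

Hence the Betti numbers are b_0 = 1, b_1 = 2, b_2 = 1.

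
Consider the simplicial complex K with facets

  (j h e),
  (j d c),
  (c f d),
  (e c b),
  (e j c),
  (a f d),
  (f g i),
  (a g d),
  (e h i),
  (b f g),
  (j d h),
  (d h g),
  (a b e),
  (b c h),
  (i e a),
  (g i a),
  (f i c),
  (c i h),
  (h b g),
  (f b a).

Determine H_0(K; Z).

Fix the vertex order a < b < c < d < e < f < g < h < i < j and write every simplex with vertices in increasing order. Then dim K = 2 and the simplices of K are:

  0-simplices (10): a, b, c, d, e, f, g, h, i, j
  1-simplices (30): ab, ad, ae, af, ag, ai, bc, be, bf, bg, bh, cd, ce, cf, ch, ci, cj, df, dg, dh, dj, eh, ei, ej, fg, fi, gh, gi, hi, hj
  2-simplices (20): abe, abf, adf, adg, aei, agi, bce, bch, bfg, bgh, cdf, cdj, cej, cfi, chi, dgh, dhj, ehi, ehj, fgi

so the chain groups are C_0 ≅ Z^10, C_1 ≅ Z^30, C_2 ≅ Z^20.

∂_1: C_1 → C_0 is given by ∂[p,q] = [q] − [p].
The resulting 10×30 matrix has rank 9, and its Smith normal form has invariant factors (1,1,1,1,1,1,1,1,1).

Boundary ∂_2: C_2 → C_1 acts by ∂[p,q,r] = [q,r] − [p,r] + [p,q]. For instance
  ∂adf = df − af + ad,
  ∂cfi = fi − ci + cf.
This gives a 30×20 integer matrix of rank 20; reducing to Smith normal form yields diagonal entries (1,1,1,1,1,1,1,1,1,1,1,1,1,1,1,1,1,1,1,2).

Computing H_k = (kernel of ∂_k) / (image of ∂_{k+1}):

  H_0: rank C_0 − rank ∂_1 = 10 − 9 = 1, and the invariant factors of ∂_1 are all 1, so H_0 = Z.

H_0 = Z.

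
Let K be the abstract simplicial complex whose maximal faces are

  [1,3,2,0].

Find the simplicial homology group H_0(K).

H_0 ≅ Z.

Order the vertices as 0 < 1 < 2 < 3. Listing each simplex with vertices in this order, K has dimension 3 with simplices:

  0-simplices (4): [0], [1], [2], [3]
  1-simplices (6): [0,1], [0,2], [0,3], [1,2], [1,3], [2,3]
  2-simplices (4): [0,1,2], [0,1,3], [0,2,3], [1,2,3]
  3-simplices (1): [0,1,2,3]

so the chain groups are C_0 ≅ Z^4, C_1 ≅ Z^6, C_2 ≅ Z^4, C_3 ≅ Z^1.

Boundary ∂_1: C_1 → C_0 maps an edge to its endpoints' difference, ∂[p,q] = q − p.
As a 4×6 matrix over Z this has rank 3, with invariant factors (1,1,1).

The boundary map ∂_2: C_2 → C_1 sends each 2-simplex [p,q,r] to [q,r] − [p,r] + [p,q]. For instance
  ∂[0,1,3] = [1,3] − [0,3] + [0,1],
  ∂[1,2,3] = [2,3] − [1,3] + [1,2].
The 6×4 boundary matrix has rank 3 and Smith normal form diag(1,1,1).

∂_3: C_3 → C_2 sends each 3-simplex σ to the alternating sum Σ_i (−1)^i (σ with its i-th vertex removed). For instance
  ∂[0,1,2,3] = [1,2,3] − [0,2,3] + [0,1,3] − [0,1,2].
The resulting 4×1 matrix has rank 1, and its Smith normal form has invariant factors (1).

Computing H_k = (kernel of ∂_k) / (image of ∂_{k+1}):

  H_0: rank C_0 − rank ∂_1 = 4 − 3 = 1, and the invariant factors of ∂_1 are all 1, so H_0 ≅ Z.

(K is a triangulation of the 3-simplex.)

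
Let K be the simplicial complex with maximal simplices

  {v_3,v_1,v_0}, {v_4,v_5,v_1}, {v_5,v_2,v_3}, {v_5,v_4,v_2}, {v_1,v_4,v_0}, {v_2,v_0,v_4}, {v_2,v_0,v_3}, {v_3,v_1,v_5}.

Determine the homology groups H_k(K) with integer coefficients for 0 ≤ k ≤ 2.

H_0 = Z,  H_1 = 0,  H_2 = Z.

K has 6 vertices, 12 edges, 8 triangles.
rank ∂_0 = 0, rank ∂_1 = 5 ⇒ b_0 = 6 − 0 − 5 = 1; all invariant factors of ∂_1 are 1 so no torsion. So H_0 = Z.
rank ∂_1 = 5, rank ∂_2 = 7 ⇒ b_1 = 12 − 5 − 7 = 0; all invariant factors of ∂_2 are 1 so no torsion. So H_1 = 0.
rank ∂_2 = 7, rank ∂_3 = 0 ⇒ b_2 = 8 − 7 − 0 = 1. So H_2 = Z.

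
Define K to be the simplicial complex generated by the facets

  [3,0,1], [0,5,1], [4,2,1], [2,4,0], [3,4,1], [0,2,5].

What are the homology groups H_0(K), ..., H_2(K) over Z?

H_0 = Z,  H_1 = Z,  H_2 = 0.

Fix the vertex order 0 < 1 < 2 < 3 < 4 < 5 and write every simplex with vertices in increasing order. Then dim K = 2 and the simplices of K are:

  0-simplices (6): [0], [1], [2], [3], [4], [5]
  1-simplices (12): [0,1], [0,2], [0,3], [0,4], [0,5], [1,2], [1,3], [1,4], [1,5], [2,4], [2,5], [3,4]
  2-simplices (6): [0,1,3], [0,1,5], [0,2,4], [0,2,5], [1,2,4], [1,3,4]

giving chain groups C_0 ≅ Z^6, C_1 ≅ Z^12, C_2 ≅ Z^6.

∂_1: C_1 → C_0 is given by ∂[p,q] = [q] − [p].
The 6×12 boundary matrix has rank 5 and Smith normal form diag(1,1,1,1,1).

The boundary map ∂_2: C_2 → C_1 sends each 2-simplex [p,q,r] to [q,r] − [p,r] + [p,q]. For instance
  ∂[0,1,3] = [1,3] − [0,3] + [0,1],
  ∂[0,2,5] = [2,5] − [0,5] + [0,2].
The resulting 12×6 matrix has rank 6, and its Smith normal form has invariant factors (1,1,1,1,1,1).

Computing H_k = (kernel of ∂_k) / (image of ∂_{k+1}):

  H_0: rank C_0 − rank ∂_1 = 6 − 5 = 1, and the invariant factors of ∂_1 are all 1, so H_0 ≅ Z.
  H_1: rank ker ∂_1 − rank ∂_2 = (12 − 5) − 6 = 1, and the invariant factors of ∂_2 are all 1, so H_1 ≅ Z.
  H_2: rank ker ∂_2 − rank ∂_3 = (6 − 6) − 0 = 0, and there is no ∂_3, so H_2 ≅ 0.

As a check, the Euler characteristic is 6 − 12 + 6 = 0, which agrees with 1 − 1 + 0 = 0.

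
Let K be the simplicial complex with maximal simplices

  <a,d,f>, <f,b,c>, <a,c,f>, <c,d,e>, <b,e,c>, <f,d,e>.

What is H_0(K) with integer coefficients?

H_0 = Z.

Order the vertices as a < b < c < d < e < f. Listing each simplex with vertices in this order, K has dimension 2 with simplices:

  0-simplices (6): a, b, c, d, e, f
  1-simplices (12): ac, ad, af, bc, be, bf, cd, ce, cf, de, df, ef
  2-simplices (6): acf, adf, bce, bcf, cde, def

so the chain groups are C_0 ≅ Z^6, C_1 ≅ Z^12, C_2 ≅ Z^6.

Boundary ∂_1: C_1 → C_0 is given by ∂[p,q] = [q] − [p]. For instance
  ∂ce = e − c.
The resulting 6×12 matrix has rank 5, and its Smith normal form has invariant factors (1,1,1,1,1).

The boundary map ∂_2: C_2 → C_1 sends each 2-simplex [p,q,r] to [q,r] − [p,r] + [p,q]. For instance
  ∂bce = ce − be + bc,
  ∂bcf = cf − bf + bc.
The 12×6 boundary matrix has rank 6 and Smith normal form diag(1,1,1,1,1,1).

Computing H_k = (kernel of ∂_k) / (image of ∂_{k+1}):

  H_0: rank C_0 − rank ∂_1 = 6 − 5 = 1, and the invariant factors of ∂_1 are all 1, so H_0 = Z.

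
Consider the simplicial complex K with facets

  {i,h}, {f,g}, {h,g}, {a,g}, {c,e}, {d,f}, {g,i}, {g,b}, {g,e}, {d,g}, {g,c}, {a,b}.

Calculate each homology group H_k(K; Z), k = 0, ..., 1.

K has 9 vertices, 12 edges.
rank ∂_0 = 0, rank ∂_1 = 8 ⇒ b_0 = 9 − 0 − 8 = 1; all invariant factors of ∂_1 are 1 so no torsion. So H_0 ≅ Z.
rank ∂_1 = 8, rank ∂_2 = 0 ⇒ b_1 = 12 − 8 − 0 = 4. So H_1 ≅ Z^4.

H_0 = Z,  H_1 = Z^4.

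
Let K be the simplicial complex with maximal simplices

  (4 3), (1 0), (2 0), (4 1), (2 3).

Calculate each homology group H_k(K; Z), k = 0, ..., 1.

H_0 ≅ Z,  H_1 ≅ Z.

Take the total order 0 < 1 < 2 < 3 < 4 on the vertex set. Then K (dimension 1) consists of the simplices:

  0-simplices (5): [0], [1], [2], [3], [4]
  1-simplices (5): [0,1], [0,2], [1,4], [2,3], [3,4]

giving chain groups C_0 ≅ Z^5, C_1 ≅ Z^5.

Boundary ∂_1: C_1 → C_0 sends each edge [p,q] (with p < q) to q − p. For instance
  ∂[2,3] = [3] − [2].
As a 5×5 matrix over Z this has rank 4, with invariant factors (1,1,1,1).

Reading off H_k = ker ∂_k / im ∂_{k+1}:

  H_0: rank C_0 − rank ∂_1 = 5 − 4 = 1, and the invariant factors of ∂_1 are all 1, so H_0 ≅ Z.
  H_1: rank ker ∂_1 − rank ∂_2 = (5 − 4) − 0 = 1, and there is no ∂_2, so H_1 ≅ Z.

As a check, the Euler characteristic is 5 − 5 = 0, which agrees with 1 − 1 = 0.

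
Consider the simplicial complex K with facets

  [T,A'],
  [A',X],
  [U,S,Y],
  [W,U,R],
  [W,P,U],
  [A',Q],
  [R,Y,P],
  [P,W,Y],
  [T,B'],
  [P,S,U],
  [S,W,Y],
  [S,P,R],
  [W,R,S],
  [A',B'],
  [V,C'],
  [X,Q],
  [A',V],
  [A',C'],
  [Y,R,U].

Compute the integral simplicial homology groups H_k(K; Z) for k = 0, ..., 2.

Order the vertices as P < Q < R < S < T < U < V < W < X < Y < A' < B' < C'. Listing each simplex with vertices in this order, K has dimension 2 with simplices:

  0-simplices (13): [P], [Q], [R], [S], [T], [U], [V], [W], [X], [Y], [A'], [B'], [C']
  1-simplices (24): (24 of them)
  2-simplices (10): [P,R,S], [P,R,Y], [P,S,U], [P,U,W], [P,W,Y], [R,S,W], [R,U,W], [R,U,Y], [S,U,Y], [S,W,Y]

giving chain groups C_0 ≅ Z^13, C_1 ≅ Z^24, C_2 ≅ Z^10.

∂_1: C_1 → C_0 maps an edge to its endpoints' difference, ∂[p,q] = q − p.
This gives a 13×24 integer matrix of rank 11; reducing to Smith normal form yields diagonal entries (1,1,1,1,1,1,1,1,1,1,1).

Boundary ∂_2: C_2 → C_1 acts by ∂[p,q,r] = [q,r] − [p,r] + [p,q]. For instance
  ∂[R,U,W] = [U,W] − [R,W] + [R,U],
  ∂[P,S,U] = [S,U] − [P,U] + [P,S].
This gives a 24×10 integer matrix of rank 10; reducing to Smith normal form yields diagonal entries (1,1,1,1,1,1,1,1,1,2).

Now H_k = ker ∂_k / im ∂_{k+1}, so:

  H_0: rank C_0 − rank ∂_1 = 13 − 11 = 2, and the invariant factors of ∂_1 are all 1, so H_0 = Z^2.
  H_1: rank ker ∂_1 − rank ∂_2 = (24 − 11) − 10 = 3, and ∂_2 has invariant factor 2 > 1, so H_1 = Z^3 ⊕ Z/2.
  H_2: rank ker ∂_2 − rank ∂_3 = (10 − 10) − 0 = 0, and there is no ∂_3, so H_2 = 0.

(K is a triangulation of the disjoint union of a wedge of 3 circles and the real projective plane RP^2.)

H_0 = Z^2,  H_1 = Z^3 ⊕ Z/2,  H_2 = 0.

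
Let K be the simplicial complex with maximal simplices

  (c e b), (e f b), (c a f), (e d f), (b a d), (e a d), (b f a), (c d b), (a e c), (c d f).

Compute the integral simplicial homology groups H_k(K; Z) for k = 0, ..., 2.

H_0 = Z,  H_1 = Z_2,  H_2 = 0.

Fix the vertex order a < b < c < d < e < f and write every simplex with vertices in increasing order. Then dim K = 2 and the simplices of K are:

  0-simplices (6): a, b, c, d, e, f
  1-simplices (15): ab, ac, ad, ae, af, bc, bd, be, bf, cd, ce, cf, de, df, ef
  2-simplices (10): abd, abf, ace, acf, ade, bcd, bce, bef, cdf, def

Hence C_0 ≅ Z^6, C_1 ≅ Z^15, C_2 ≅ Z^10.

The boundary map ∂_1: C_1 → C_0 is given by ∂[p,q] = [q] − [p].
The resulting 6×15 matrix has rank 5, and its Smith normal form has invariant factors (1,1,1,1,1).

Boundary ∂_2: C_2 → C_1 sends each 2-simplex [p,q,r] to [q,r] − [p,r] + [p,q]. For instance
  ∂def = ef − df + de,
  ∂ace = ce − ae + ac.
This gives a 15×10 integer matrix of rank 10; reducing to Smith normal form yields diagonal entries (1,1,1,1,1,1,1,1,1,2).

Computing H_k = (kernel of ∂_k) / (image of ∂_{k+1}):

  H_0: rank C_0 − rank ∂_1 = 6 − 5 = 1, and the invariant factors of ∂_1 are all 1, so H_0 = Z.
  H_1: rank ker ∂_1 − rank ∂_2 = (15 − 5) − 10 = 0, and ∂_2 has invariant factor 2 > 1, so H_1 = Z_2.
  H_2: rank ker ∂_2 − rank ∂_3 = (10 − 10) − 0 = 0, and there is no ∂_3, so H_2 = 0.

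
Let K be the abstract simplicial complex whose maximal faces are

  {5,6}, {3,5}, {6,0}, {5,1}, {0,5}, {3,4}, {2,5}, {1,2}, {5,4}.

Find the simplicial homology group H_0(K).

H_0 = Z.

Take the total order 0 < 1 < 2 < 3 < 4 < 5 < 6 on the vertex set. Then K (dimension 1) consists of the simplices:

  0-simplices (7): [0], [1], [2], [3], [4], [5], [6]
  1-simplices (9): [0,5], [0,6], [1,2], [1,5], [2,5], [3,4], [3,5], [4,5], [5,6]

giving chain groups C_0 ≅ Z^7, C_1 ≅ Z^9.

∂_1: C_1 → C_0 sends each edge [p,q] (with p < q) to q − p. For instance
  ∂[1,2] = [2] − [1].
As a 7×9 matrix over Z this has rank 6, with invariant factors (1,1,1,1,1,1).

From H_k ≅ ker(∂_k) / im(∂_{k+1}) we obtain:

  H_0: rank C_0 − rank ∂_1 = 7 − 6 = 1, and the invariant factors of ∂_1 are all 1, so H_0 ≅ Z.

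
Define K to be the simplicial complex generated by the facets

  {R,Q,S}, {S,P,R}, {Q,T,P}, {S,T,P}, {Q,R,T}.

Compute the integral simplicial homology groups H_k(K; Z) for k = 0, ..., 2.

K has 5 vertices, 10 edges, 5 triangles.
rank ∂_0 = 0, rank ∂_1 = 4 ⇒ b_0 = 5 − 0 − 4 = 1; all invariant factors of ∂_1 are 1 so no torsion. So H_0 ≅ Z.
rank ∂_1 = 4, rank ∂_2 = 5 ⇒ b_1 = 10 − 4 − 5 = 1; all invariant factors of ∂_2 are 1 so no torsion. So H_1 ≅ Z.
rank ∂_2 = 5, rank ∂_3 = 0 ⇒ b_2 = 5 − 5 − 0 = 0. So H_2 ≅ 0.

H_0 ≅ Z,  H_1 ≅ Z,  H_2 = 0.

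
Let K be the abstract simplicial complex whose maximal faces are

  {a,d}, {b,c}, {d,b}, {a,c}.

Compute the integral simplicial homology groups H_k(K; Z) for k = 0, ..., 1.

H_0 = Z,  H_1 = Z.

Order the vertices as a < b < c < d. Listing each simplex with vertices in this order, K has dimension 1 with simplices:

  0-simplices (4): a, b, c, d
  1-simplices (4): ac, ad, bc, bd

Hence C_0 ≅ Z^4, C_1 ≅ Z^4.

The boundary map ∂_1: C_1 → C_0 maps an edge to its endpoints' difference, ∂[p,q] = q − p.
The 4×4 boundary matrix has rank 3 and Smith normal form diag(1,1,1).

Computing H_k = (kernel of ∂_k) / (image of ∂_{k+1}):

  H_0: rank C_0 − rank ∂_1 = 4 − 3 = 1, and the invariant factors of ∂_1 are all 1, so H_0 = Z.
  H_1: rank ker ∂_1 − rank ∂_2 = (4 − 3) − 0 = 1, and there is no ∂_2, so H_1 = Z.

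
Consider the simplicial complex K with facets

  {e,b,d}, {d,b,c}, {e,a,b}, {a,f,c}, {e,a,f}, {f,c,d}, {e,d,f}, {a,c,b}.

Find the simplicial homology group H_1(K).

H_1 ≅ 0.

Take the total order a < b < c < d < e < f on the vertex set. Then K (dimension 2) consists of the simplices:

  0-simplices (6): a, b, c, d, e, f
  1-simplices (12): ab, ac, ae, af, bc, bd, be, cd, cf, de, df, ef
  2-simplices (8): abc, abe, acf, aef, bcd, bde, cdf, def

Hence C_0 ≅ Z^6, C_1 ≅ Z^12, C_2 ≅ Z^8.

The boundary map ∂_1: C_1 → C_0 is given by ∂[p,q] = [q] − [p].
The resulting 6×12 matrix has rank 5, and its Smith normal form has invariant factors (1,1,1,1,1).

The boundary map ∂_2: C_2 → C_1 maps a triangle to the signed sum of its edges. For instance
  ∂abe = be − ae + ab,
  ∂def = ef − df + de.
As a 12×8 matrix over Z this has rank 7, with invariant factors (1,1,1,1,1,1,1).

Now H_k = ker ∂_k / im ∂_{k+1}, so:

  H_1: rank ker ∂_1 − rank ∂_2 = (12 − 5) − 7 = 0, and the invariant factors of ∂_2 are all 1, so H_1 ≅ 0.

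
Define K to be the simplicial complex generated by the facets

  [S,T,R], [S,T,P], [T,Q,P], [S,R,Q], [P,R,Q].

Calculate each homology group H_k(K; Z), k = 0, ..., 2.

H_0 ≅ Z,  H_1 ≅ Z,  H_2 = 0.

Order the vertices as P < Q < R < S < T. Listing each simplex with vertices in this order, K has dimension 2 with simplices:

  0-simplices (5): P, Q, R, S, T
  1-simplices (10): PQ, PR, PS, PT, QR, QS, QT, RS, RT, ST
  2-simplices (5): PQR, PQT, PST, QRS, RST

so the chain groups are C_0 ≅ Z^5, C_1 ≅ Z^10, C_2 ≅ Z^5.

∂_1: C_1 → C_0 is given by ∂[p,q] = [q] − [p].
The resulting 5×10 matrix has rank 4, and its Smith normal form has invariant factors (1,1,1,1).

Boundary ∂_2: C_2 → C_1 sends each 2-simplex [p,q,r] to [q,r] − [p,r] + [p,q]. For instance
  ∂PQT = QT − PT + PQ,
  ∂PQR = QR − PR + PQ.
The resulting 10×5 matrix has rank 5, and its Smith normal form has invariant factors (1,1,1,1,1).

Now H_k = ker ∂_k / im ∂_{k+1}, so:

  H_0: rank C_0 − rank ∂_1 = 5 − 4 = 1, and the invariant factors of ∂_1 are all 1, so H_0 = Z.
  H_1: rank ker ∂_1 − rank ∂_2 = (10 − 4) − 5 = 1, and the invariant factors of ∂_2 are all 1, so H_1 = Z.
  H_2: rank ker ∂_2 − rank ∂_3 = (5 − 5) − 0 = 0, and there is no ∂_3, so H_2 = 0.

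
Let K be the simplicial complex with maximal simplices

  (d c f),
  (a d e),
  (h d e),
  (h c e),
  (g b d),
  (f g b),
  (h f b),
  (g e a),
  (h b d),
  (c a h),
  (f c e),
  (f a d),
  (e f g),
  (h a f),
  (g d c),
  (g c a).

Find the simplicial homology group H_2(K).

Fix the vertex order a < b < c < d < e < f < g < h and write every simplex with vertices in increasing order. Then dim K = 2 and the simplices of K are:

  0-simplices (8): a, b, c, d, e, f, g, h
  1-simplices (24): ac, ad, ae, af, ag, ah, bd, bf, bg, bh, cd, ce, cf, cg, ch, de, df, dg, dh, ef, eg, eh, fg, fh
  2-simplices (16): acg, ach, ade, adf, aeg, afh, bdg, bdh, bfg, bfh, cdf, cdg, cef, ceh, deh, efg

Hence C_0 ≅ Z^8, C_1 ≅ Z^24, C_2 ≅ Z^16.

Boundary ∂_1: C_1 → C_0 sends each edge [p,q] (with p < q) to q − p. For instance
  ∂ac = c − a.
This gives a 8×24 integer matrix of rank 7; reducing to Smith normal form yields diagonal entries (1,1,1,1,1,1,1).

The boundary map ∂_2: C_2 → C_1 sends each 2-simplex [p,q,r] to [q,r] − [p,r] + [p,q]. For instance
  ∂ceh = eh − ch + ce,
  ∂afh = fh − ah + af.
The 24×16 boundary matrix has rank 15 and Smith normal form diag(1,1,1,1,1,1,1,1,1,1,1,1,1,1,1).

From H_k ≅ ker(∂_k) / im(∂_{k+1}) we obtain:

  H_2: rank ker ∂_2 − rank ∂_3 = (16 − 15) − 0 = 1, and there is no ∂_3, so H_2 ≅ Z.

(K is a triangulation of the torus T^2.)

H_2 = Z.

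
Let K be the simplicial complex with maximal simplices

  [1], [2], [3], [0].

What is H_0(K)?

H_0 = Z^4.

K has 4 vertices.
rank ∂_0 = 0, rank ∂_1 = 0 ⇒ b_0 = 4 − 0 − 0 = 4. So H_0 = Z^4.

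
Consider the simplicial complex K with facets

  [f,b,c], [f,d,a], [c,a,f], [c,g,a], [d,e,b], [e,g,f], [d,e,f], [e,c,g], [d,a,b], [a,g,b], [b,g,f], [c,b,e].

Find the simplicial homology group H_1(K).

Fix the vertex order a < b < c < d < e < f < g and write every simplex with vertices in increasing order. Then dim K = 2 and the simplices of K are:

  0-simplices (7): a, b, c, d, e, f, g
  1-simplices (18): ab, ac, ad, af, ag, bc, bd, be, bf, bg, ce, cf, cg, de, df, ef, eg, fg
  2-simplices (12): abd, abg, acf, acg, adf, bce, bcf, bde, bfg, ceg, def, efg

so the chain groups are C_0 ≅ Z^7, C_1 ≅ Z^18, C_2 ≅ Z^12.

∂_1: C_1 → C_0 maps an edge to its endpoints' difference, ∂[p,q] = q − p. For instance
  ∂cf = f − c.
The 7×18 boundary matrix has rank 6 and Smith normal form diag(1,1,1,1,1,1).

Boundary ∂_2: C_2 → C_1 sends each 2-simplex [p,q,r] to [q,r] − [p,r] + [p,q]. For instance
  ∂acf = cf − af + ac,
  ∂adf = df − af + ad.
The 18×12 boundary matrix has rank 12 and Smith normal form diag(1,1,1,1,1,1,1,1,1,1,1,2).

From H_k ≅ ker(∂_k) / im(∂_{k+1}) we obtain:

  H_1: rank ker ∂_1 − rank ∂_2 = (18 − 6) − 12 = 0, and ∂_2 has invariant factor 2 > 1, so H_1 = Z/2.

H_1 = Z/2.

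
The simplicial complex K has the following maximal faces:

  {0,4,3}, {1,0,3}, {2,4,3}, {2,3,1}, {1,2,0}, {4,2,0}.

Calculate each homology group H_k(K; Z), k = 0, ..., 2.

Order the vertices as 0 < 1 < 2 < 3 < 4. Listing each simplex with vertices in this order, K has dimension 2 with simplices:

  0-simplices (5): [0], [1], [2], [3], [4]
  1-simplices (9): [0,1], [0,2], [0,3], [0,4], [1,2], [1,3], [2,3], [2,4], [3,4]
  2-simplices (6): [0,1,2], [0,1,3], [0,2,4], [0,3,4], [1,2,3], [2,3,4]

Hence C_0 ≅ Z^5, C_1 ≅ Z^9, C_2 ≅ Z^6.

The boundary map ∂_1: C_1 → C_0 is given by ∂[p,q] = [q] − [p]. For instance
  ∂[3,4] = [4] − [3].
The 5×9 boundary matrix has rank 4 and Smith normal form diag(1,1,1,1).

Boundary ∂_2: C_2 → C_1 maps a triangle to the signed sum of its edges. For instance
  ∂[0,3,4] = [3,4] − [0,4] + [0,3],
  ∂[0,1,2] = [1,2] − [0,2] + [0,1].
The resulting 9×6 matrix has rank 5, and its Smith normal form has invariant factors (1,1,1,1,1).

Now H_k = ker ∂_k / im ∂_{k+1}, so:

  H_0: rank C_0 − rank ∂_1 = 5 − 4 = 1, and the invariant factors of ∂_1 are all 1, so H_0 = Z.
  H_1: rank ker ∂_1 − rank ∂_2 = (9 − 4) − 5 = 0, and the invariant factors of ∂_2 are all 1, so H_1 = 0.
  H_2: rank ker ∂_2 − rank ∂_3 = (6 − 5) − 0 = 1, and there is no ∂_3, so H_2 = Z.

As a check, the Euler characteristic is 5 − 9 + 6 = 2, which agrees with 1 − 0 + 1 = 2.

H_0 ≅ Z,  H_1 = 0,  H_2 ≅ Z.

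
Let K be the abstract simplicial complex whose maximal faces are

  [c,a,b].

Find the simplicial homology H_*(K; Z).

H_0 = Z,  H_1 = 0,  H_2 = 0.

Take the total order a < b < c on the vertex set. Then K (dimension 2) consists of the simplices:

  0-simplices (3): a, b, c
  1-simplices (3): ab, ac, bc
  2-simplices (1): abc

Hence C_0 ≅ Z^3, C_1 ≅ Z^3, C_2 ≅ Z^1.

∂_1: C_1 → C_0 is given by ∂[p,q] = [q] − [p].
The resulting 3×3 matrix has rank 2, and its Smith normal form has invariant factors (1,1).

The boundary map ∂_2: C_2 → C_1 acts by ∂[p,q,r] = [q,r] − [p,r] + [p,q]. For instance
  ∂abc = bc − ac + ab.
The resulting 3×1 matrix has rank 1, and its Smith normal form has invariant factors (1).

Now H_k = ker ∂_k / im ∂_{k+1}, so:

  H_0: rank C_0 − rank ∂_1 = 3 − 2 = 1, and the invariant factors of ∂_1 are all 1, so H_0 ≅ Z.
  H_1: rank ker ∂_1 − rank ∂_2 = (3 − 2) − 1 = 0, and the invariant factors of ∂_2 are all 1, so H_1 ≅ 0.
  H_2: rank ker ∂_2 − rank ∂_3 = (1 − 1) − 0 = 0, and there is no ∂_3, so H_2 ≅ 0.

As a check, the Euler characteristic is 3 − 3 + 1 = 1, which agrees with 1 − 0 + 0 = 1.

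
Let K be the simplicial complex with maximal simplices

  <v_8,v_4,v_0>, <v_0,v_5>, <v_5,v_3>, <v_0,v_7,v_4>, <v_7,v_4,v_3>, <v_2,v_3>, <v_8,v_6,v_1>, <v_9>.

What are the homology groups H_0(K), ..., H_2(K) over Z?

We work with the vertex ordering v_0 < v_1 < v_2 < v_3 < v_4 < v_5 < v_6 < v_7 < v_8 < v_9. The simplices of K, each written with vertices in increasing order, are:

  0-simplices (10): [v_0], [v_1], [v_2], [v_3], [v_4], [v_5], [v_6], [v_7], [v_8], [v_9]
  1-simplices (13): [v_0,v_4], [v_0,v_5], [v_0,v_7], [v_0,v_8], [v_1,v_6], [v_1,v_8], [v_2,v_3], [v_3,v_4], [v_3,v_5], [v_3,v_7], [v_4,v_7], [v_4,v_8], [v_6,v_8]
  2-simplices (4): [v_0,v_4,v_7], [v_0,v_4,v_8], [v_1,v_6,v_8], [v_3,v_4,v_7]

giving chain groups C_0 ≅ Z^10, C_1 ≅ Z^13, C_2 ≅ Z^4.

∂_1: C_1 → C_0 is given by ∂[p,q] = [q] − [p].
This gives a 10×13 integer matrix of rank 8; reducing to Smith normal form yields diagonal entries (1,1,1,1,1,1,1,1).

∂_2: C_2 → C_1 maps a triangle to the signed sum of its edges. For instance
  ∂[v_1,v_6,v_8] = [v_6,v_8] − [v_1,v_8] + [v_1,v_6],
  ∂[v_0,v_4,v_8] = [v_4,v_8] − [v_0,v_8] + [v_0,v_4].
The 13×4 boundary matrix has rank 4 and Smith normal form diag(1,1,1,1).

Computing H_k = (kernel of ∂_k) / (image of ∂_{k+1}):

  H_0: rank C_0 − rank ∂_1 = 10 − 8 = 2, and the invariant factors of ∂_1 are all 1, so H_0 = Z^2.
  H_1: rank ker ∂_1 − rank ∂_2 = (13 − 8) − 4 = 1, and the invariant factors of ∂_2 are all 1, so H_1 = Z.
  H_2: rank ker ∂_2 − rank ∂_3 = (4 − 4) − 0 = 0, and there is no ∂_3, so H_2 = 0.

H_0 = Z^2,  H_1 = Z,  H_2 = 0.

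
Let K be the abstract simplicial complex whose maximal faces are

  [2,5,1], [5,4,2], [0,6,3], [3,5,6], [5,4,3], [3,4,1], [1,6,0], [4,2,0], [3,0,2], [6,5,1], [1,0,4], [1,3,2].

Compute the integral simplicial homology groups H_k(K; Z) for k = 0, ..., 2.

Fix the vertex order 0 < 1 < 2 < 3 < 4 < 5 < 6 and write every simplex with vertices in increasing order. Then dim K = 2 and the simplices of K are:

  0-simplices (7): [0], [1], [2], [3], [4], [5], [6]
  1-simplices (18): [0,1], [0,2], [0,3], [0,4], [0,6], [1,2], [1,3], [1,4], [1,5], [1,6], [2,3], [2,4], [2,5], [3,4], [3,5], [3,6], [4,5], [5,6]
  2-simplices (12): [0,1,4], [0,1,6], [0,2,3], [0,2,4], [0,3,6], [1,2,3], [1,2,5], [1,3,4], [1,5,6], [2,4,5], [3,4,5], [3,5,6]

giving chain groups C_0 ≅ Z^7, C_1 ≅ Z^18, C_2 ≅ Z^12.

The boundary map ∂_1: C_1 → C_0 sends each edge [p,q] (with p < q) to q − p.
The resulting 7×18 matrix has rank 6, and its Smith normal form has invariant factors (1,1,1,1,1,1).

∂_2: C_2 → C_1 maps a triangle to the signed sum of its edges. For instance
  ∂[3,4,5] = [4,5] − [3,5] + [3,4],
  ∂[0,1,4] = [1,4] − [0,4] + [0,1].
The 18×12 boundary matrix has rank 12 and Smith normal form diag(1,1,1,1,1,1,1,1,1,1,1,2).

Now H_k = ker ∂_k / im ∂_{k+1}, so:

  H_0: rank C_0 − rank ∂_1 = 7 − 6 = 1, and the invariant factors of ∂_1 are all 1, so H_0 ≅ Z.
  H_1: rank ker ∂_1 − rank ∂_2 = (18 − 6) − 12 = 0, and ∂_2 has invariant factor 2 > 1, so H_1 ≅ Z/2.
  H_2: rank ker ∂_2 − rank ∂_3 = (12 − 12) − 0 = 0, and there is no ∂_3, so H_2 ≅ 0.

(K is a triangulation of the real projective plane RP^2.)

H_0 = Z,  H_1 = Z/2,  H_2 = 0.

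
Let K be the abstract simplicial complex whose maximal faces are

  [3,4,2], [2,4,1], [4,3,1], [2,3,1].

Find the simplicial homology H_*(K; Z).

H_0 = Z,  H_1 = 0,  H_2 = Z.

K has 4 vertices, 6 edges, 4 triangles.
rank ∂_0 = 0, rank ∂_1 = 3 ⇒ b_0 = 4 − 0 − 3 = 1; all invariant factors of ∂_1 are 1 so no torsion. So H_0 ≅ Z.
rank ∂_1 = 3, rank ∂_2 = 3 ⇒ b_1 = 6 − 3 − 3 = 0; all invariant factors of ∂_2 are 1 so no torsion. So H_1 ≅ 0.
rank ∂_2 = 3, rank ∂_3 = 0 ⇒ b_2 = 4 − 3 − 0 = 1. So H_2 ≅ Z.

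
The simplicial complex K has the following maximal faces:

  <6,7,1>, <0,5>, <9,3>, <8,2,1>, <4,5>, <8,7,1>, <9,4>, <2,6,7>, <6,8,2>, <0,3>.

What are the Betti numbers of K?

b_0 = 2, b_1 = 2, b_2 = 0.

Take the total order 0 < 1 < 2 < 3 < 4 < 5 < 6 < 7 < 8 < 9 on the vertex set. Then K (dimension 2) consists of the simplices:

  0-simplices (10): [0], [1], [2], [3], [4], [5], [6], [7], [8], [9]
  1-simplices (15): [0,3], [0,5], [1,2], [1,6], [1,7], [1,8], [2,6], [2,7], [2,8], [3,9], [4,5], [4,9], [6,7], [6,8], [7,8]
  2-simplices (5): [1,2,8], [1,6,7], [1,7,8], [2,6,7], [2,6,8]

Hence C_0 ≅ Z^10, C_1 ≅ Z^15, C_2 ≅ Z^5.

∂_1: C_1 → C_0 maps an edge to its endpoints' difference, ∂[p,q] = q − p. For instance
  ∂[1,2] = [2] − [1].
The resulting 10×15 matrix has rank 8, and its Smith normal form has invariant factors (1,1,1,1,1,1,1,1).

The boundary map ∂_2: C_2 → C_1 sends each 2-simplex [p,q,r] to [q,r] − [p,r] + [p,q]. For instance
  ∂[1,6,7] = [6,7] − [1,7] + [1,6],
  ∂[2,6,8] = [6,8] − [2,8] + [2,6].
This gives a 15×5 integer matrix of rank 5; reducing to Smith normal form yields diagonal entries (1,1,1,1,1).

Now H_k = ker ∂_k / im ∂_{k+1}, so:

  H_0: rank C_0 − rank ∂_1 = 10 − 8 = 2, and the invariant factors of ∂_1 are all 1, so H_0 ≅ Z^2.
  H_1: rank ker ∂_1 − rank ∂_2 = (15 − 8) − 5 = 2, and the invariant factors of ∂_2 are all 1, so H_1 ≅ Z^2.
  H_2: rank ker ∂_2 − rank ∂_3 = (5 − 5) − 0 = 0, and there is no ∂_3, so H_2 ≅ 0.

(K is a triangulation of the disjoint union of the Möbius band and the circle S^1.)

Hence the Betti numbers are b_0 = 2, b_1 = 2, b_2 = 0.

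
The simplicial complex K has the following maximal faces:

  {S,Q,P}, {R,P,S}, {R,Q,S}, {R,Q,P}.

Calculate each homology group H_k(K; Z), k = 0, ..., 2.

Take the total order P < Q < R < S on the vertex set. Then K (dimension 2) consists of the simplices:

  0-simplices (4): P, Q, R, S
  1-simplices (6): PQ, PR, PS, QR, QS, RS
  2-simplices (4): PQR, PQS, PRS, QRS

so the chain groups are C_0 ≅ Z^4, C_1 ≅ Z^6, C_2 ≅ Z^4.

The boundary map ∂_1: C_1 → C_0 sends each edge [p,q] (with p < q) to q − p.
This gives a 4×6 integer matrix of rank 3; reducing to Smith normal form yields diagonal entries (1,1,1).

∂_2: C_2 → C_1 acts by ∂[p,q,r] = [q,r] − [p,r] + [p,q]. For instance
  ∂PRS = RS − PS + PR,
  ∂PQS = QS − PS + PQ.
As a 6×4 matrix over Z this has rank 3, with invariant factors (1,1,1).

From H_k ≅ ker(∂_k) / im(∂_{k+1}) we obtain:

  H_0: rank C_0 − rank ∂_1 = 4 − 3 = 1, and the invariant factors of ∂_1 are all 1, so H_0 = Z.
  H_1: rank ker ∂_1 − rank ∂_2 = (6 − 3) − 3 = 0, and the invariant factors of ∂_2 are all 1, so H_1 = 0.
  H_2: rank ker ∂_2 − rank ∂_3 = (4 − 3) − 0 = 1, and there is no ∂_3, so H_2 = Z.

As a check, the Euler characteristic is 4 − 6 + 4 = 2, which agrees with 1 − 0 + 1 = 2.

H_0 = Z,  H_1 = 0,  H_2 = Z.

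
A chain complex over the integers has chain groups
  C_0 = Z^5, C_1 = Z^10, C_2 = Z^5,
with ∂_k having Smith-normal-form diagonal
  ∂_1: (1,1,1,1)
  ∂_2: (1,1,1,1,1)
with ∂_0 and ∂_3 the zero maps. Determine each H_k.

H_0 = Z,  H_1 = Z,  H_2 = 0.

H_0: b_0 = 5 − 0 − 4 = 1; torsion from ∂_1 factors > 1: none. So H_0 = Z.
H_1: b_1 = 10 − 4 − 5 = 1; torsion from ∂_2 factors > 1: none. So H_1 = Z.
H_2: b_2 = 5 − 5 − 0 = 0; torsion from ∂_3 factors > 1: none. So H_2 = 0.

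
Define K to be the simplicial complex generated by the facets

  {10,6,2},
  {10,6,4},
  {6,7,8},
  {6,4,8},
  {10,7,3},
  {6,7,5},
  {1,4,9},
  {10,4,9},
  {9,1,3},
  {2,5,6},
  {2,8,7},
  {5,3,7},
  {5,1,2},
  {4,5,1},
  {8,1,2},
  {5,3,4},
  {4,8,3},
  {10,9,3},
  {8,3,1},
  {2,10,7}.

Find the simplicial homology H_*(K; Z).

H_0 = Z,  H_1 = Z ⊕ Z/2Z,  H_2 = 0.

We work with the vertex ordering 1 < 2 < 3 < 4 < 5 < 6 < 7 < 8 < 9 < 10. The simplices of K, each written with vertices in increasing order, are:

  0-simplices (10): [1], [2], [3], [4], [5], [6], [7], [8], [9], [10]
  1-simplices (30): (30 of them)
  2-simplices (20): (20 of them)

giving chain groups C_0 ≅ Z^10, C_1 ≅ Z^30, C_2 ≅ Z^20.

Boundary ∂_1: C_1 → C_0 sends each edge [p,q] (with p < q) to q − p. For instance
  ∂[1,5] = [5] − [1].
The resulting 10×30 matrix has rank 9, and its Smith normal form has invariant factors (1,1,1,1,1,1,1,1,1).

The boundary map ∂_2: C_2 → C_1 acts by ∂[p,q,r] = [q,r] − [p,r] + [p,q]. For instance
  ∂[1,4,5] = [4,5] − [1,5] + [1,4],
  ∂[1,2,5] = [2,5] − [1,5] + [1,2].
As a 30×20 matrix over Z this has rank 20, with invariant factors (1,1,1,1,1,1,1,1,1,1,1,1,1,1,1,1,1,1,1,2).

Computing H_k = (kernel of ∂_k) / (image of ∂_{k+1}):

  H_0: rank C_0 − rank ∂_1 = 10 − 9 = 1, and the invariant factors of ∂_1 are all 1, so H_0 = Z.
  H_1: rank ker ∂_1 − rank ∂_2 = (30 − 9) − 20 = 1, and ∂_2 has invariant factor 2 > 1, so H_1 = Z ⊕ Z/2Z.
  H_2: rank ker ∂_2 − rank ∂_3 = (20 − 20) − 0 = 0, and there is no ∂_3, so H_2 = 0.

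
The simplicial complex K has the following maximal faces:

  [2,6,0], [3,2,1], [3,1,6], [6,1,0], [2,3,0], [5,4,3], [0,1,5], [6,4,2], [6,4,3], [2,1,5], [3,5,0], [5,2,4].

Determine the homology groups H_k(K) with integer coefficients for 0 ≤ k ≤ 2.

Take the total order 0 < 1 < 2 < 3 < 4 < 5 < 6 on the vertex set. Then K (dimension 2) consists of the simplices:

  0-simplices (7): [0], [1], [2], [3], [4], [5], [6]
  1-simplices (18): [0,1], [0,2], [0,3], [0,5], [0,6], [1,2], [1,3], [1,5], [1,6], [2,3], [2,4], [2,5], [2,6], [3,4], [3,5], [3,6], [4,5], [4,6]
  2-simplices (12): [0,1,5], [0,1,6], [0,2,3], [0,2,6], [0,3,5], [1,2,3], [1,2,5], [1,3,6], [2,4,5], [2,4,6], [3,4,5], [3,4,6]

giving chain groups C_0 ≅ Z^7, C_1 ≅ Z^18, C_2 ≅ Z^12.

Boundary ∂_1: C_1 → C_0 maps an edge to its endpoints' difference, ∂[p,q] = q − p. For instance
  ∂[0,5] = [5] − [0].
The resulting 7×18 matrix has rank 6, and its Smith normal form has invariant factors (1,1,1,1,1,1).

Boundary ∂_2: C_2 → C_1 maps a triangle to the signed sum of its edges. For instance
  ∂[0,3,5] = [3,5] − [0,5] + [0,3],
  ∂[1,2,3] = [2,3] − [1,3] + [1,2].
As a 18×12 matrix over Z this has rank 12, with invariant factors (1,1,1,1,1,1,1,1,1,1,1,2).

Computing H_k = (kernel of ∂_k) / (image of ∂_{k+1}):

  H_0: rank C_0 − rank ∂_1 = 7 − 6 = 1, and the invariant factors of ∂_1 are all 1, so H_0 = Z.
  H_1: rank ker ∂_1 − rank ∂_2 = (18 − 6) − 12 = 0, and ∂_2 has invariant factor 2 > 1, so H_1 = Z_2.
  H_2: rank ker ∂_2 − rank ∂_3 = (12 − 12) − 0 = 0, and there is no ∂_3, so H_2 = 0.

H_0 ≅ Z,  H_1 ≅ Z_2,  H_2 = 0.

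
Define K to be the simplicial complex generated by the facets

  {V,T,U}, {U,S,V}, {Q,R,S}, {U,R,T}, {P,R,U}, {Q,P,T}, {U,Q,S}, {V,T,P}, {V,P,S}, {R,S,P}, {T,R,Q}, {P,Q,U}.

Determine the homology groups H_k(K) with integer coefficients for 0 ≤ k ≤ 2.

H_0 = Z,  H_1 = Z/2,  H_2 = 0.

We work with the vertex ordering P < Q < R < S < T < U < V. The simplices of K, each written with vertices in increasing order, are:

  0-simplices (7): P, Q, R, S, T, U, V
  1-simplices (18): PQ, PR, PS, PT, PU, PV, QR, QS, QT, QU, RS, RT, RU, SU, SV, TU, TV, UV
  2-simplices (12): PQT, PQU, PRS, PRU, PSV, PTV, QRS, QRT, QSU, RTU, SUV, TUV

Hence C_0 ≅ Z^7, C_1 ≅ Z^18, C_2 ≅ Z^12.

Boundary ∂_1: C_1 → C_0 maps an edge to its endpoints' difference, ∂[p,q] = q − p. For instance
  ∂SV = V − S.
The resulting 7×18 matrix has rank 6, and its Smith normal form has invariant factors (1,1,1,1,1,1).

The boundary map ∂_2: C_2 → C_1 sends each 2-simplex [p,q,r] to [q,r] − [p,r] + [p,q]. For instance
  ∂PRS = RS − PS + PR,
  ∂QRS = RS − QS + QR.
The 18×12 boundary matrix has rank 12 and Smith normal form diag(1,1,1,1,1,1,1,1,1,1,1,2).

Reading off H_k = ker ∂_k / im ∂_{k+1}:

  H_0: rank C_0 − rank ∂_1 = 7 − 6 = 1, and the invariant factors of ∂_1 are all 1, so H_0 ≅ Z.
  H_1: rank ker ∂_1 − rank ∂_2 = (18 − 6) − 12 = 0, and ∂_2 has invariant factor 2 > 1, so H_1 ≅ Z/2.
  H_2: rank ker ∂_2 − rank ∂_3 = (12 − 12) − 0 = 0, and there is no ∂_3, so H_2 ≅ 0.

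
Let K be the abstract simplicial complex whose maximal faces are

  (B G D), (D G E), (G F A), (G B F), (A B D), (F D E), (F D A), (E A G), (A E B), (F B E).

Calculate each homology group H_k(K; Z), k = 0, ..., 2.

H_0 = Z,  H_1 = Z/2,  H_2 = 0.

Order the vertices as A < B < D < E < F < G. Listing each simplex with vertices in this order, K has dimension 2 with simplices:

  0-simplices (6): A, B, D, E, F, G
  1-simplices (15): AB, AD, AE, AF, AG, BD, BE, BF, BG, DE, DF, DG, EF, EG, FG
  2-simplices (10): ABD, ABE, ADF, AEG, AFG, BDG, BEF, BFG, DEF, DEG

giving chain groups C_0 ≅ Z^6, C_1 ≅ Z^15, C_2 ≅ Z^10.

The boundary map ∂_1: C_1 → C_0 is given by ∂[p,q] = [q] − [p].
As a 6×15 matrix over Z this has rank 5, with invariant factors (1,1,1,1,1).

∂_2: C_2 → C_1 maps a triangle to the signed sum of its edges. For instance
  ∂ABD = BD − AD + AB,
  ∂DEF = EF − DF + DE.
As a 15×10 matrix over Z this has rank 10, with invariant factors (1,1,1,1,1,1,1,1,1,2).

From H_k ≅ ker(∂_k) / im(∂_{k+1}) we obtain:

  H_0: rank C_0 − rank ∂_1 = 6 − 5 = 1, and the invariant factors of ∂_1 are all 1, so H_0 ≅ Z.
  H_1: rank ker ∂_1 − rank ∂_2 = (15 − 5) − 10 = 0, and ∂_2 has invariant factor 2 > 1, so H_1 ≅ Z/2.
  H_2: rank ker ∂_2 − rank ∂_3 = (10 − 10) − 0 = 0, and there is no ∂_3, so H_2 ≅ 0.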